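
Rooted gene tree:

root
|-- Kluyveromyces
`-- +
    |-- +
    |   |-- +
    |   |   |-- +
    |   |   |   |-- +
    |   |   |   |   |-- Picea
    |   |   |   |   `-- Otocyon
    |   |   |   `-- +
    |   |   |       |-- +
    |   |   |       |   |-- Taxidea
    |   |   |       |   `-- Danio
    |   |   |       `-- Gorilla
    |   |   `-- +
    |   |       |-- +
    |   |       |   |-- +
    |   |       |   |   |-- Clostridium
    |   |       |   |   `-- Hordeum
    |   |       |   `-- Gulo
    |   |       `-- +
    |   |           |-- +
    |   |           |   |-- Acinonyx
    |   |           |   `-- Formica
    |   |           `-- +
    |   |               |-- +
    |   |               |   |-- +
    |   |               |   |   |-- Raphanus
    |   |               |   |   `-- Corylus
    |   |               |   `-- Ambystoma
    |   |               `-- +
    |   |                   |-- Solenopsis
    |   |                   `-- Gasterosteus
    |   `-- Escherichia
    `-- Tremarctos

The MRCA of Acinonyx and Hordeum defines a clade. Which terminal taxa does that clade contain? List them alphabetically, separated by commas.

Acinonyx, Ambystoma, Clostridium, Corylus, Formica, Gasterosteus, Gulo, Hordeum, Raphanus, Solenopsis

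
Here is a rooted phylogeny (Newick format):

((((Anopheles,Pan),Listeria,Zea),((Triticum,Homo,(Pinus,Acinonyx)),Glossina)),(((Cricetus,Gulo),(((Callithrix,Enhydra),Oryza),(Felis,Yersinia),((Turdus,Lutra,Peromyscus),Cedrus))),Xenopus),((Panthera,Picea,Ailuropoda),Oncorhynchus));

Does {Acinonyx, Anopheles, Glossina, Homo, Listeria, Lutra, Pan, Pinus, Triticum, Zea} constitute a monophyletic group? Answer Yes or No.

No

The MRCA of the listed taxa is the root, so the smallest clade containing them is the whole tree.
That clade also contains Ailuropoda, Callithrix, Cedrus, Cricetus, Enhydra, Felis, Gulo, Oncorhynchus, Oryza, Panthera, Peromyscus, Picea, Turdus, Xenopus, Yersinia, which are not in the proposed group, so the group is not monophyletic.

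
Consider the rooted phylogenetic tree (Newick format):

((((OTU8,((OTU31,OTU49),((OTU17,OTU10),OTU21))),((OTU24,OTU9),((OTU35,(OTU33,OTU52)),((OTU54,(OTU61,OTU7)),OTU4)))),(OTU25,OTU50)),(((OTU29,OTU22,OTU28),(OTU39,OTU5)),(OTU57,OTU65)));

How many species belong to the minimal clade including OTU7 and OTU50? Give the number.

The MRCA of OTU7 and OTU50 is the node subtending (((OTU8,((OTU31,OTU49),((OTU17,OTU10),OTU21))),((OTU24,OTU9),((OTU35,(OTU33,OTU52)),((OTU54,(OTU61,OTU7)),OTU4)))),(OTU25,OTU50)).
That clade contains 17 terminal taxa: OTU10, OTU17, OTU21, OTU24, OTU25, OTU31, OTU33, OTU35, OTU4, OTU49, OTU50, OTU52, OTU54, OTU61, OTU7, OTU8, OTU9.

17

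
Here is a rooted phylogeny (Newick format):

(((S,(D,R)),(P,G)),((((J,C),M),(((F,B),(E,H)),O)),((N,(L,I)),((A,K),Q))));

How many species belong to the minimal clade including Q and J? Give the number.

The MRCA of Q and J is the node subtending ((((J,C),M),(((F,B),(E,H)),O)),((N,(L,I)),((A,K),Q))).
That clade contains 14 terminal taxa: A, B, C, E, F, H, I, J, K, L, M, N, O, Q.

14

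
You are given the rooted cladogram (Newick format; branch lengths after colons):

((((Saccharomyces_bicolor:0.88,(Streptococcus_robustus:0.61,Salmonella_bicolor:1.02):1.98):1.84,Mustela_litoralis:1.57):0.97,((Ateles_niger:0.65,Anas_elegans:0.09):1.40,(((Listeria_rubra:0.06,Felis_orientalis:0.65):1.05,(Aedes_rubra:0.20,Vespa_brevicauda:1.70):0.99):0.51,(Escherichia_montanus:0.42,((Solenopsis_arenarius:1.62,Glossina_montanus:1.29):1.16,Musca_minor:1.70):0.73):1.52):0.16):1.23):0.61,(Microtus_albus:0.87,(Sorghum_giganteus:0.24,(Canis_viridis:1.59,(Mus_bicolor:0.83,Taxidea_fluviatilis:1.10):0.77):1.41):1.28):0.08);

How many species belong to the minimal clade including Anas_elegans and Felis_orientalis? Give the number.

The MRCA of Anas_elegans and Felis_orientalis is the node subtending ((Ateles_niger,Anas_elegans),(((Listeria_rubra,Felis_orientalis),(Aedes_rubra,Vespa_brevicauda)),(Escherichia_montanus,((Solenopsis_arenarius,Glossina_montanus),Musca_minor)))).
That clade contains 10 terminal taxa: Aedes_rubra, Anas_elegans, Ateles_niger, Escherichia_montanus, Felis_orientalis, Glossina_montanus, Listeria_rubra, Musca_minor, Solenopsis_arenarius, Vespa_brevicauda.

10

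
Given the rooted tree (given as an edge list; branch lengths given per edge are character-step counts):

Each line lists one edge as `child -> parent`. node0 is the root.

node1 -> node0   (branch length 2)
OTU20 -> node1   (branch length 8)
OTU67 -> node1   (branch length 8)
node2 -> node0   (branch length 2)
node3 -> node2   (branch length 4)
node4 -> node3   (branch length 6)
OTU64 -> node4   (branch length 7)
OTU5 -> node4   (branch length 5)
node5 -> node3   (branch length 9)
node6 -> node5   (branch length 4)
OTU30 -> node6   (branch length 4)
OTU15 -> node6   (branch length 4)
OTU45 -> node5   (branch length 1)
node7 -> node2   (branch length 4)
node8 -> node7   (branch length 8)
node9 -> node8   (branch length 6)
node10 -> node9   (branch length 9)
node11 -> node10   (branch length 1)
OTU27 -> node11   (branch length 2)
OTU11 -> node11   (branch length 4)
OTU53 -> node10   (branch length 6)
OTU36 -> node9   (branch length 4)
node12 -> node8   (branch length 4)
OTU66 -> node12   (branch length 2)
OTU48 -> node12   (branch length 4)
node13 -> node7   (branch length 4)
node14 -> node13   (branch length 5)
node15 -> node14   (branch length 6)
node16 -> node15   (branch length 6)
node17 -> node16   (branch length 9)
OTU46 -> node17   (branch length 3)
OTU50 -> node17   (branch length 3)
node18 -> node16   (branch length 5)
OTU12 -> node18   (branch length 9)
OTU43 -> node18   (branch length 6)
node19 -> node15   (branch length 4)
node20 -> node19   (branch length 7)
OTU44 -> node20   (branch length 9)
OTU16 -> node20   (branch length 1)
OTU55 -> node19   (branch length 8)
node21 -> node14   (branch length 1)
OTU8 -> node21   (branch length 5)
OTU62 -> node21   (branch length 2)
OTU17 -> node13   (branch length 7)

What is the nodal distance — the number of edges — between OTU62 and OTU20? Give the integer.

The MRCA of OTU62 and OTU20 is the root of the tree.
From OTU62 up to that node: 6 branches. From OTU20 up to the same node: 2 branches. Total: 6 + 2 = 8.

8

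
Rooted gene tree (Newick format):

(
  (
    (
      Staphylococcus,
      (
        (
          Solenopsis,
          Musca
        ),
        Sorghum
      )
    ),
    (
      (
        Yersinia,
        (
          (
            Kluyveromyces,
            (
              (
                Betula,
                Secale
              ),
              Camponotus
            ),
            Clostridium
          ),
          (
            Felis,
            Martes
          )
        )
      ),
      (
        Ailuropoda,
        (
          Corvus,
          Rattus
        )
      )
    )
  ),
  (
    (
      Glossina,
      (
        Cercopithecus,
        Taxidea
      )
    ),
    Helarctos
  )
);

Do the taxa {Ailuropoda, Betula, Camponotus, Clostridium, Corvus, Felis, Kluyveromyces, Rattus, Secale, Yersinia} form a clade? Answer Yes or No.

The MRCA of the listed taxa subtends ((Yersinia,((Kluyveromyces,((Betula,Secale),Camponotus),Clostridium),(Felis,Martes))),(Ailuropoda,(Corvus,Rattus))).
That clade also contains Martes, which is not in the proposed group, so the group is not monophyletic.

No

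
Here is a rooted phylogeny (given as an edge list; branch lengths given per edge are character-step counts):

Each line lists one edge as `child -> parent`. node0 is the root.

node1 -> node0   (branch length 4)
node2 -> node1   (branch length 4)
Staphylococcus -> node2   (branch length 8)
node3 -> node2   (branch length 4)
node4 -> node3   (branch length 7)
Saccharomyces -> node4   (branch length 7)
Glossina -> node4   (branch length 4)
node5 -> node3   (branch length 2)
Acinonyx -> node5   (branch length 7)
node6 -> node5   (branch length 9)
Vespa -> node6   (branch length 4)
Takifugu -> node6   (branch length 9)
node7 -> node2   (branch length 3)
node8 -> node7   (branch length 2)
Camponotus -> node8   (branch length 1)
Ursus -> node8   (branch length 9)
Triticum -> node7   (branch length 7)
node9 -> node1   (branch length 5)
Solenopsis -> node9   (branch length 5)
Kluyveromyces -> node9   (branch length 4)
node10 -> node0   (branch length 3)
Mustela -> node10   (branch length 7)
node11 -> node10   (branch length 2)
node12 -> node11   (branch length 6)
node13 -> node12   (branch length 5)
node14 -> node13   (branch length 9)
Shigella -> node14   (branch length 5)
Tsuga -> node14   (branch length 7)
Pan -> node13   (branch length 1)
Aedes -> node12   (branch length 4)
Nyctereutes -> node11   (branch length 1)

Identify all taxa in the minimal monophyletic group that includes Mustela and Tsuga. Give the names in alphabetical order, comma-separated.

Aedes, Mustela, Nyctereutes, Pan, Shigella, Tsuga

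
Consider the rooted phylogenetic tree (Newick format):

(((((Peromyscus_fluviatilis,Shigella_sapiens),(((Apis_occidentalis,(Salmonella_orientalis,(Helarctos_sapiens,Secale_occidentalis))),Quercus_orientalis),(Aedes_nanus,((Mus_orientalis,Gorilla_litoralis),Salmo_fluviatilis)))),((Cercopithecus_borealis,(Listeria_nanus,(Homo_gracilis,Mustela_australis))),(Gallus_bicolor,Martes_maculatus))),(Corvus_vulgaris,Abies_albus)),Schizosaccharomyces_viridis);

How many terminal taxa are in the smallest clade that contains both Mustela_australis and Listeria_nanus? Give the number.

3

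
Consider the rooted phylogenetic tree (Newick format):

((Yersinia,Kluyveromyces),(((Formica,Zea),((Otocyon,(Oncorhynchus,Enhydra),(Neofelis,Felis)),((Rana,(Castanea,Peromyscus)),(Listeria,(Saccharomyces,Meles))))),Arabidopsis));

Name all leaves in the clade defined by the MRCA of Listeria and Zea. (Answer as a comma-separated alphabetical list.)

Castanea, Enhydra, Felis, Formica, Listeria, Meles, Neofelis, Oncorhynchus, Otocyon, Peromyscus, Rana, Saccharomyces, Zea

Tracing Listeria: it sits inside (Listeria,(Saccharomyces,Meles)).
Tracing Zea: it sits inside (Formica,Zea).
The smallest clade enclosing both is ((Formica,Zea),((Otocyon,(Oncorhynchus,Enhydra),(Neofelis,Felis)),((Rana,(Castanea,Peromyscus)),(Listeria,(Saccharomyces,Meles))))); the answer is its 13 terminal taxa in alphabetical order.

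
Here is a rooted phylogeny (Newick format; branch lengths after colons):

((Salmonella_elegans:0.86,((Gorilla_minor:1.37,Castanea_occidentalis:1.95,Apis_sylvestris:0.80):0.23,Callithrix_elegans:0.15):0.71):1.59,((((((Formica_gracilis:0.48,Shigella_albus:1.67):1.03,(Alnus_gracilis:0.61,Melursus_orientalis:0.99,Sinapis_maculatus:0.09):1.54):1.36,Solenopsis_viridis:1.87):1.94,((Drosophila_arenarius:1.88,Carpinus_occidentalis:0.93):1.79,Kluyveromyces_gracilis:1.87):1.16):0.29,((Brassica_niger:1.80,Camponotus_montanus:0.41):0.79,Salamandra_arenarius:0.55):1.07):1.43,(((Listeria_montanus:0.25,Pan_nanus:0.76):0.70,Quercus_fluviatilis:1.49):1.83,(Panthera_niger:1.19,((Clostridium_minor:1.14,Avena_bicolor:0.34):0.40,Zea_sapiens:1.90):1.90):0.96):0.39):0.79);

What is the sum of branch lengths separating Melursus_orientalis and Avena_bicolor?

11.54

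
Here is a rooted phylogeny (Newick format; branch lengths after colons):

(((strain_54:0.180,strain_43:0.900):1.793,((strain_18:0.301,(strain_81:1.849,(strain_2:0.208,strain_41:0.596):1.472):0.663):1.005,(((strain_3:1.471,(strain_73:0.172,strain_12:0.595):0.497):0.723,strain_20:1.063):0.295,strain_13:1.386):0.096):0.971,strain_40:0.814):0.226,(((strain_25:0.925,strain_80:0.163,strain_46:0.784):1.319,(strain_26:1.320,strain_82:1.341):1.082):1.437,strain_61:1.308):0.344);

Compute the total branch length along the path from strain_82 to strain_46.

The path runs strain_82 → … → MRCA → … → strain_46; the MRCA is the node subtending ((strain_25,strain_80,strain_46),(strain_26,strain_82)).
Branch lengths along that path: 1.341 + 1.082 + 1.319 + 0.784 = 4.526.

4.526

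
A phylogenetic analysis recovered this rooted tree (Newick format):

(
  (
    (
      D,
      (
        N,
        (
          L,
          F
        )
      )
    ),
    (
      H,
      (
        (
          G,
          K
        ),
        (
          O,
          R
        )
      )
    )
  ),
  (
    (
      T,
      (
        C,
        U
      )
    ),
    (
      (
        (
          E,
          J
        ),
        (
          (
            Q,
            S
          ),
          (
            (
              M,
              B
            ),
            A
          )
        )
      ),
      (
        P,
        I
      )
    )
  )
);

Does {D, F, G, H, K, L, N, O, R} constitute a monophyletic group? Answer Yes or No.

Yes

The most recent common ancestor of these taxa subtends ((D,(N,(L,F))),(H,((G,K),(O,R)))).
That clade has exactly 9 tips — every listed taxon and nothing else — so the group is monophyletic.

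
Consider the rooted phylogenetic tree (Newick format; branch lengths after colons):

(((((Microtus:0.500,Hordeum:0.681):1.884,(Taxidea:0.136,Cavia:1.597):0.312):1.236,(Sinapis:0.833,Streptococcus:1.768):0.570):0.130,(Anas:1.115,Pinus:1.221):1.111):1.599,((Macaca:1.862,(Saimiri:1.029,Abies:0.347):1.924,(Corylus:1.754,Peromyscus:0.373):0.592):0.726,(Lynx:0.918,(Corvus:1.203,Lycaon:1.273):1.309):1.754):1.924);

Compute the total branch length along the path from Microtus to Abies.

10.270

The path runs Microtus → … → MRCA → … → Abies; the MRCA is the root of the tree.
Branch lengths along that path: 0.500 + 1.884 + 1.236 + 0.130 + 1.599 + 1.924 + 0.726 + 1.924 + 0.347 = 10.270.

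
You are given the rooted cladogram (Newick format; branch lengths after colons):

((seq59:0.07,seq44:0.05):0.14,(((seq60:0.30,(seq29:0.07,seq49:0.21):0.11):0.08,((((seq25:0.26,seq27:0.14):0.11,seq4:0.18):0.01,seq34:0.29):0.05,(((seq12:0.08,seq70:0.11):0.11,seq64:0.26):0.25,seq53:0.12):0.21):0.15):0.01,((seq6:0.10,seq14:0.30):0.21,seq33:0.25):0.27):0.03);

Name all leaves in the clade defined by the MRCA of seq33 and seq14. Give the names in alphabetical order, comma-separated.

Tracing seq33: it sits inside ((seq6,seq14),seq33).
Tracing seq14: it sits inside (seq6,seq14).
The smallest clade enclosing both is ((seq6,seq14),seq33); the answer is its 3 terminal taxa in alphabetical order.

seq14, seq33, seq6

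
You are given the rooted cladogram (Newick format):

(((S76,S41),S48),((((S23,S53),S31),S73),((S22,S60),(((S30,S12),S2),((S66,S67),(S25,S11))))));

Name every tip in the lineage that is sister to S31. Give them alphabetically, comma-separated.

S23, S53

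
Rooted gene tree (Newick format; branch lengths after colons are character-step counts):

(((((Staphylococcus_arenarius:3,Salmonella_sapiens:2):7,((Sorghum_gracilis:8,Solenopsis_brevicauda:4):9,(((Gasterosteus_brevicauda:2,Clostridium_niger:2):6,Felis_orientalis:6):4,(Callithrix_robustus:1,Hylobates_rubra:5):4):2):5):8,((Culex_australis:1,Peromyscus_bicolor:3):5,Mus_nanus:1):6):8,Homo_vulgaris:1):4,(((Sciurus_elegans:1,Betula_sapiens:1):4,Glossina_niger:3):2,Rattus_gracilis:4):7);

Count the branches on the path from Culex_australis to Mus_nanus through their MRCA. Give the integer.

3

The MRCA of Culex_australis and Mus_nanus is the node subtending ((Culex_australis,Peromyscus_bicolor),Mus_nanus).
From Culex_australis up to that node: 2 branches. From Mus_nanus up to the same node: 1 branch. Total: 2 + 1 = 3.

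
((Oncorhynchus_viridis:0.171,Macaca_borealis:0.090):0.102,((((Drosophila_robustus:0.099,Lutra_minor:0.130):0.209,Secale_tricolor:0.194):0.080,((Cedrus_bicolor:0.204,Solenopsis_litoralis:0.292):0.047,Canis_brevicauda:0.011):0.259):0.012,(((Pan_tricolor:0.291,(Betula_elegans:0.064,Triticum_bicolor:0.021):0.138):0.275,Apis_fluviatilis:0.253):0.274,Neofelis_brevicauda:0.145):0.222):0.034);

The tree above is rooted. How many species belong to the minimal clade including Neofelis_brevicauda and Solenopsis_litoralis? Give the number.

11

The MRCA of Neofelis_brevicauda and Solenopsis_litoralis is the node subtending ((((Drosophila_robustus,Lutra_minor),Secale_tricolor),((Cedrus_bicolor,Solenopsis_litoralis),Canis_brevicauda)),(((Pan_tricolor,(Betula_elegans,Triticum_bicolor)),Apis_fluviatilis),Neofelis_brevicauda)).
That clade contains 11 terminal taxa: Apis_fluviatilis, Betula_elegans, Canis_brevicauda, Cedrus_bicolor, Drosophila_robustus, Lutra_minor, Neofelis_brevicauda, Pan_tricolor, Secale_tricolor, Solenopsis_litoralis, Triticum_bicolor.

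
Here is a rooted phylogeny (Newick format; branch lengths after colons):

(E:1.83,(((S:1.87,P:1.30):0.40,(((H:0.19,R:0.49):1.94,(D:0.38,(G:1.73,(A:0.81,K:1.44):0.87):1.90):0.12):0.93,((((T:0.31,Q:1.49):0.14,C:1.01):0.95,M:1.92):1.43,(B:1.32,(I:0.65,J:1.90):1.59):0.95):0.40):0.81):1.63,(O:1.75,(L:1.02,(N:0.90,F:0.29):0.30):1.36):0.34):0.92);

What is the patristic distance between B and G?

The path runs B → … → MRCA → … → G; the MRCA is the node subtending (((H,R),(D,(G,(A,K)))),((((T,Q),C),M),(B,(I,J)))).
Branch lengths along that path: 1.32 + 0.95 + 0.40 + 0.93 + 0.12 + 1.90 + 1.73 = 7.35.

7.35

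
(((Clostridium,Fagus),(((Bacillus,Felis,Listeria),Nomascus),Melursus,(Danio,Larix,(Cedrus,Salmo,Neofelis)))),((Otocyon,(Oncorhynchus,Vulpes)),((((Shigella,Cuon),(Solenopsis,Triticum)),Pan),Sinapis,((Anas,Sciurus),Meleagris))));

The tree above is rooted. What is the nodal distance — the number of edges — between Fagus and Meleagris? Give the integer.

The MRCA of Fagus and Meleagris is the root of the tree.
From Fagus up to that node: 3 branches. From Meleagris up to the same node: 4 branches. Total: 3 + 4 = 7.

7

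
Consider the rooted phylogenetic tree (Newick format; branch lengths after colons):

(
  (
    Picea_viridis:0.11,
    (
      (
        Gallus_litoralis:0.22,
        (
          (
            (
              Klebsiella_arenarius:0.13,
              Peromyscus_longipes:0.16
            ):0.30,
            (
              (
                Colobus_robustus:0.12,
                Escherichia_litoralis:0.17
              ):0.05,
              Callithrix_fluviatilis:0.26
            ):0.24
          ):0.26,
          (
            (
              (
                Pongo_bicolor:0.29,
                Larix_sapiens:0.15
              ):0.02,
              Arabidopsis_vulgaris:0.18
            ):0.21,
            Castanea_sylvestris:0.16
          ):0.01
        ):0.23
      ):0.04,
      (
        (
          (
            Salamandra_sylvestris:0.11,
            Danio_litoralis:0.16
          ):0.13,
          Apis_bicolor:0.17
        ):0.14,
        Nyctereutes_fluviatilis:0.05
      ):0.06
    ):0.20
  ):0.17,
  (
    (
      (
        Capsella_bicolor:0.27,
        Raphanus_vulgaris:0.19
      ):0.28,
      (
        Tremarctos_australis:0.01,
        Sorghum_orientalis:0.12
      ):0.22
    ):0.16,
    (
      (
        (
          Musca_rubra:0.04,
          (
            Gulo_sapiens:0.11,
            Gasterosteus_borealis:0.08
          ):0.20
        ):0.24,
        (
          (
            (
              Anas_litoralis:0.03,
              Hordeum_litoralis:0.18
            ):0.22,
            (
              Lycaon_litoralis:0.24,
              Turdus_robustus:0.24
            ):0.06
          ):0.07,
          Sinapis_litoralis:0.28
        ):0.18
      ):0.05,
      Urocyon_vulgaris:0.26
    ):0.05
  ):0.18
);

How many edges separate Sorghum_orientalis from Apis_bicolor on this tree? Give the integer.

The MRCA of Sorghum_orientalis and Apis_bicolor is the root of the tree.
From Sorghum_orientalis up to that node: 4 branches. From Apis_bicolor up to the same node: 5 branches. Total: 4 + 5 = 9.

9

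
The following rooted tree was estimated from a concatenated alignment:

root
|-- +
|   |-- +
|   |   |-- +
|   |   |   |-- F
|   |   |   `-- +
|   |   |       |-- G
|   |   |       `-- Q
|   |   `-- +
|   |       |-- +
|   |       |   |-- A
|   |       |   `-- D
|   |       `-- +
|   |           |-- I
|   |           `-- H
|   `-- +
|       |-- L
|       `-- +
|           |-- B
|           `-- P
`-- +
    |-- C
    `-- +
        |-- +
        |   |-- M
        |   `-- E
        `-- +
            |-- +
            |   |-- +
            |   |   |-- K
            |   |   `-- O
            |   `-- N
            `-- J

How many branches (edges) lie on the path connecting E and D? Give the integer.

The MRCA of E and D is the root of the tree.
From E up to that node: 4 branches. From D up to the same node: 5 branches. Total: 4 + 5 = 9.

9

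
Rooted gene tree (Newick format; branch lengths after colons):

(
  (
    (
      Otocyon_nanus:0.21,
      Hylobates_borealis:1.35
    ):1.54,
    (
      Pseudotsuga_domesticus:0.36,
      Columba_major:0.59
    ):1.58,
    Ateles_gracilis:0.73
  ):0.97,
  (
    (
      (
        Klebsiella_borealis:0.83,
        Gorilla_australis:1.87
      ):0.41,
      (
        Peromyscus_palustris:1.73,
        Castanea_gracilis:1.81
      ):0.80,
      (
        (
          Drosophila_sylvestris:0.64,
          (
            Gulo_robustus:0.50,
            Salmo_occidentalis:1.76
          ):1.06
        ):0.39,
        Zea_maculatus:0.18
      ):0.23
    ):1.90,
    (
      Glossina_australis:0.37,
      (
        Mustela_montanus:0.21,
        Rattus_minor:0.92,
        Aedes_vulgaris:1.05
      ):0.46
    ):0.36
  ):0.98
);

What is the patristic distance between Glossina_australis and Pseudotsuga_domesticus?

4.62

The path runs Glossina_australis → … → MRCA → … → Pseudotsuga_domesticus; the MRCA is the root of the tree.
Branch lengths along that path: 0.37 + 0.36 + 0.98 + 0.97 + 1.58 + 0.36 = 4.62.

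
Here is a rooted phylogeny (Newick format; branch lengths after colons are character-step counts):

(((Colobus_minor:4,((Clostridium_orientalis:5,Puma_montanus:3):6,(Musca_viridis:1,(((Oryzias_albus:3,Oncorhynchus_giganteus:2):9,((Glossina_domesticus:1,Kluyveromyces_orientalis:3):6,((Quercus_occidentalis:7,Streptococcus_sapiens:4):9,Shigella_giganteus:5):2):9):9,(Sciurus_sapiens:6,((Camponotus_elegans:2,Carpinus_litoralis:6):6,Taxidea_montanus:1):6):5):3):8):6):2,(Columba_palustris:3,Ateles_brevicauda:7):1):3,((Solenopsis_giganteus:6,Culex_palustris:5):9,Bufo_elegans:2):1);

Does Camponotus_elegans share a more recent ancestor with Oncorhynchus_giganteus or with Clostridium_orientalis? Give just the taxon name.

The MRCA of Camponotus_elegans and Oncorhynchus_giganteus subtends (((Oryzias_albus,Oncorhynchus_giganteus),((Glossina_domesticus,Kluyveromyces_orientalis),((Quercus_occidentalis,Streptococcus_sapiens),Shigella_giganteus))),(Sciurus_sapiens,((Camponotus_elegans,Carpinus_litoralis),Taxidea_montanus))) (11 taxa).
The MRCA of Camponotus_elegans and Clostridium_orientalis subtends ((Clostridium_orientalis,Puma_montanus),(Musca_viridis,(((Oryzias_albus,Oncorhynchus_giganteus),((Glossina_domesticus,Kluyveromyces_orientalis),((Quercus_occidentalis,Streptococcus_sapiens),Shigella_giganteus))),(Sciurus_sapiens,((Camponotus_elegans,Carpinus_litoralis),Taxidea_montanus))))) (14 taxa).
The first is nested inside the second, so Camponotus_elegans shares a more recent common ancestor with Oncorhynchus_giganteus.

Oncorhynchus_giganteus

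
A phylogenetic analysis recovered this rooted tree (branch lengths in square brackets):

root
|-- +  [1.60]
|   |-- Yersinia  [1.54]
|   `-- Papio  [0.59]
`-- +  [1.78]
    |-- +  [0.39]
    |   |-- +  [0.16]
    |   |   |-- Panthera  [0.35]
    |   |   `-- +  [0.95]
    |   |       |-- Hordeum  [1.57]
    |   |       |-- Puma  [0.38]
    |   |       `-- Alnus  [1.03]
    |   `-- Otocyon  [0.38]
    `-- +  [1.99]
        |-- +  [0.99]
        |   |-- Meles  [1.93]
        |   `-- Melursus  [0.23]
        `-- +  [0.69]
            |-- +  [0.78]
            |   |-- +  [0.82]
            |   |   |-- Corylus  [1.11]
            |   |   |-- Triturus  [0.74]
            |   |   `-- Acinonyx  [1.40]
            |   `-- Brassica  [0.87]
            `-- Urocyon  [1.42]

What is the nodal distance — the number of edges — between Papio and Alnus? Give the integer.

7

The MRCA of Papio and Alnus is the root of the tree.
From Papio up to that node: 2 branches. From Alnus up to the same node: 5 branches. Total: 2 + 5 = 7.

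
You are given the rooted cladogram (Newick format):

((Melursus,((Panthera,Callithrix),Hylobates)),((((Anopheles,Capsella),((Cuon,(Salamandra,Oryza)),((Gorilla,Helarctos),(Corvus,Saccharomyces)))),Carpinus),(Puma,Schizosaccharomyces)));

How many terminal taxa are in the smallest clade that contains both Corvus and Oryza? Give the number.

7

The MRCA of Corvus and Oryza is the node subtending ((Cuon,(Salamandra,Oryza)),((Gorilla,Helarctos),(Corvus,Saccharomyces))).
That clade contains 7 terminal taxa: Corvus, Cuon, Gorilla, Helarctos, Oryza, Saccharomyces, Salamandra.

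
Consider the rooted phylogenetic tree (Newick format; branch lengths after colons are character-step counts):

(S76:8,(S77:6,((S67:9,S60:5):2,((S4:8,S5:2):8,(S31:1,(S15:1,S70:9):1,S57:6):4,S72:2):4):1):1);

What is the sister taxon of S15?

S70

S15 attaches to the tree at the node subtending (S15,S70).
The other lineage descending from that same node — the sister group — is the single tip S70.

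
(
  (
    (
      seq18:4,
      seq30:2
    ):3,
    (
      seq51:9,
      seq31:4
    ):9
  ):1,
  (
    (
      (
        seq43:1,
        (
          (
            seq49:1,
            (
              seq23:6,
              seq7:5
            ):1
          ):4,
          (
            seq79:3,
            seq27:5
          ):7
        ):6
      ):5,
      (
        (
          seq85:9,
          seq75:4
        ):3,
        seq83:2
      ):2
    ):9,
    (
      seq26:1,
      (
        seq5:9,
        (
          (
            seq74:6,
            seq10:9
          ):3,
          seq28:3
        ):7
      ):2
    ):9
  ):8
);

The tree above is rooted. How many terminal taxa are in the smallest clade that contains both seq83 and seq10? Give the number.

14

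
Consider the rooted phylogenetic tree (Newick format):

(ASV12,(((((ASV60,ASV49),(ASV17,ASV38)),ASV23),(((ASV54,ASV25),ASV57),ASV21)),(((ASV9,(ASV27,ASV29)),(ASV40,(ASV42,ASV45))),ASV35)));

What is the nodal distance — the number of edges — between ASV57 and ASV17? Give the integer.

7

The MRCA of ASV57 and ASV17 is the node subtending ((((ASV60,ASV49),(ASV17,ASV38)),ASV23),(((ASV54,ASV25),ASV57),ASV21)).
From ASV57 up to that node: 3 branches. From ASV17 up to the same node: 4 branches. Total: 3 + 4 = 7.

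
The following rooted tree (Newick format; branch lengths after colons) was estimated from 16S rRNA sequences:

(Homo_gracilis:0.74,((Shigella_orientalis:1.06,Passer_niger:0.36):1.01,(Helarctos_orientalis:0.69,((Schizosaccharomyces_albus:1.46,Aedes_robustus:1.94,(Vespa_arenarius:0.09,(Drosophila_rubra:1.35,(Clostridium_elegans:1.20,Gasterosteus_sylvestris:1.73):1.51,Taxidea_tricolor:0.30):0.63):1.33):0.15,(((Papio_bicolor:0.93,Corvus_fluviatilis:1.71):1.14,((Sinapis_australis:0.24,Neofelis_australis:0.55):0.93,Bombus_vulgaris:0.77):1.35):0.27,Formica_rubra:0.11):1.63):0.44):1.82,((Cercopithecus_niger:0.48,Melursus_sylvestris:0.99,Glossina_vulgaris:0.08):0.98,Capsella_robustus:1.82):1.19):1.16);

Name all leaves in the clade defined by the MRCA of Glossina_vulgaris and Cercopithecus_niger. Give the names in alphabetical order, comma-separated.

Cercopithecus_niger, Glossina_vulgaris, Melursus_sylvestris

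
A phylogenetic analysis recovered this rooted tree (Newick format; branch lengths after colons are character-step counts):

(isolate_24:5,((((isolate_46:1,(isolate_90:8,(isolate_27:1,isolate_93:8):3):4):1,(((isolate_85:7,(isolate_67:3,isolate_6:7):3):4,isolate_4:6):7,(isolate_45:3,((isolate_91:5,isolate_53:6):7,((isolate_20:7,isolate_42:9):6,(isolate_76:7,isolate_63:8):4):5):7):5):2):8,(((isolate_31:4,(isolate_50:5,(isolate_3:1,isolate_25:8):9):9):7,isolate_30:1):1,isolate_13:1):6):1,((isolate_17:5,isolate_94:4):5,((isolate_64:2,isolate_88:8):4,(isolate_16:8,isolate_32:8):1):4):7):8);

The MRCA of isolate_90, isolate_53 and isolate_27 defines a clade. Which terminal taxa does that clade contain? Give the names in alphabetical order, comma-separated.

Tracing isolate_90: it sits inside (isolate_90,(isolate_27,isolate_93)).
Tracing isolate_53: it sits inside (isolate_91,isolate_53).
Tracing isolate_27: it sits inside (isolate_27,isolate_93).
The smallest clade enclosing all 3 is ((isolate_46,(isolate_90,(isolate_27,isolate_93))),(((isolate_85,(isolate_67,isolate_6)),isolate_4),(isolate_45,((isolate_91,isolate_53),((isolate_20,isolate_42),(isolate_76,isolate_63)))))); the answer is its 15 terminal taxa in alphabetical order.

isolate_20, isolate_27, isolate_4, isolate_42, isolate_45, isolate_46, isolate_53, isolate_6, isolate_63, isolate_67, isolate_76, isolate_85, isolate_90, isolate_91, isolate_93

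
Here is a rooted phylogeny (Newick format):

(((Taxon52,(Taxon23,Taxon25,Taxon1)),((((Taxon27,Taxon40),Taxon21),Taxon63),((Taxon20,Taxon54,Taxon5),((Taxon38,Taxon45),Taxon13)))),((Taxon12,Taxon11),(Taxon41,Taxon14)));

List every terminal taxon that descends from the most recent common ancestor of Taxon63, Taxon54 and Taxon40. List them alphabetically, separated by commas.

Taxon13, Taxon20, Taxon21, Taxon27, Taxon38, Taxon40, Taxon45, Taxon5, Taxon54, Taxon63

Tracing Taxon63: it sits inside (((Taxon27,Taxon40),Taxon21),Taxon63).
Tracing Taxon54: it sits inside (Taxon20,Taxon54,Taxon5).
Tracing Taxon40: it sits inside (Taxon27,Taxon40).
The smallest clade enclosing all 3 is ((((Taxon27,Taxon40),Taxon21),Taxon63),((Taxon20,Taxon54,Taxon5),((Taxon38,Taxon45),Taxon13))); the answer is its 10 terminal taxa in alphabetical order.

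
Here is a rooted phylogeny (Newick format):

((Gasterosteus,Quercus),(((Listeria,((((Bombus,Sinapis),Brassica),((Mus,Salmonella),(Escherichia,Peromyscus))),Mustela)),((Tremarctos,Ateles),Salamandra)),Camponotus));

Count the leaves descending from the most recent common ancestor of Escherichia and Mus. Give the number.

The MRCA of Escherichia and Mus is the node subtending ((Mus,Salmonella),(Escherichia,Peromyscus)).
That clade contains 4 terminal taxa: Escherichia, Mus, Peromyscus, Salmonella.

4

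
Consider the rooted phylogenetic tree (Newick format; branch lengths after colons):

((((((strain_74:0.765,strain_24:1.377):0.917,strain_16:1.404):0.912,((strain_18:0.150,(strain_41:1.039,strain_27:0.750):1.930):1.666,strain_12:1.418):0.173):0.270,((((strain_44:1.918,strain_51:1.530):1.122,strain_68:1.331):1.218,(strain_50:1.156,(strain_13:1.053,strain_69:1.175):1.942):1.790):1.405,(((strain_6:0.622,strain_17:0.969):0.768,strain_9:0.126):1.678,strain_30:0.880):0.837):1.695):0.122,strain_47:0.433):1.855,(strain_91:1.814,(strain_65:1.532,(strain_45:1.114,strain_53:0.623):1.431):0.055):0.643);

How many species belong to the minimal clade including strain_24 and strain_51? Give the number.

The MRCA of strain_24 and strain_51 is the node subtending ((((strain_74,strain_24),strain_16),((strain_18,(strain_41,strain_27)),strain_12)),((((strain_44,strain_51),strain_68),(strain_50,(strain_13,strain_69))),(((strain_6,strain_17),strain_9),strain_30))).
That clade contains 17 terminal taxa: strain_12, strain_13, strain_16, strain_17, strain_18, strain_24, strain_27, strain_30, strain_41, strain_44, strain_50, strain_51, strain_6, strain_68, strain_69, strain_74, strain_9.

17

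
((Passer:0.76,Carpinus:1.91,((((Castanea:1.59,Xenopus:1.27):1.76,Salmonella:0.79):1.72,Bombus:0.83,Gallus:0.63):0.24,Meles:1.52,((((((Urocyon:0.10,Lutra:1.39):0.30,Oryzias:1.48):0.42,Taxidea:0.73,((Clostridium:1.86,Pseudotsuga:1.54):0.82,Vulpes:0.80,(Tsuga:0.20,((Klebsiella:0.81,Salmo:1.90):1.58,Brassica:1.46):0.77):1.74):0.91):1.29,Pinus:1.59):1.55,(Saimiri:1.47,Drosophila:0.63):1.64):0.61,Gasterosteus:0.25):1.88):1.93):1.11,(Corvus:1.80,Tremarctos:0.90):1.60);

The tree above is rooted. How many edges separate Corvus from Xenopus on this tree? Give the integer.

The MRCA of Corvus and Xenopus is the root of the tree.
From Corvus up to that node: 2 branches. From Xenopus up to the same node: 6 branches. Total: 2 + 6 = 8.

8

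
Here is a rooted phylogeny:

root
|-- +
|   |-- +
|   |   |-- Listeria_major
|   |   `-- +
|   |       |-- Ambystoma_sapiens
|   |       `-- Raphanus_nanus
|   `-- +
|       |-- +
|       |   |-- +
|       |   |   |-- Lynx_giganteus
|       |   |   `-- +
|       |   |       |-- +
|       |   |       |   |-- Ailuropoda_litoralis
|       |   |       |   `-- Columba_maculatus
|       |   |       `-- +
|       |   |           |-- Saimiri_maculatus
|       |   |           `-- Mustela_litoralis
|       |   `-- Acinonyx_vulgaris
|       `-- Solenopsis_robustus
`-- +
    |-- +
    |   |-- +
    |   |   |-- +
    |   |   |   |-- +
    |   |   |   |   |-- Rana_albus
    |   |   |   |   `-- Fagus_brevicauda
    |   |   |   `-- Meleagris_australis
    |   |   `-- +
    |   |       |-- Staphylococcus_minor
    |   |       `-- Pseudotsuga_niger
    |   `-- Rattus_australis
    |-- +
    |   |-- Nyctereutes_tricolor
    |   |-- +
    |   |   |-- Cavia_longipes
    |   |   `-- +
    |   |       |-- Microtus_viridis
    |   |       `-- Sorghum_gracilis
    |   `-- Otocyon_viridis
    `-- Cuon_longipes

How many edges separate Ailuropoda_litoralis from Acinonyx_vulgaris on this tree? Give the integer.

5

The MRCA of Ailuropoda_litoralis and Acinonyx_vulgaris is the node subtending ((Lynx_giganteus,((Ailuropoda_litoralis,Columba_maculatus),(Saimiri_maculatus,Mustela_litoralis))),Acinonyx_vulgaris).
From Ailuropoda_litoralis up to that node: 4 branches. From Acinonyx_vulgaris up to the same node: 1 branch. Total: 4 + 1 = 5.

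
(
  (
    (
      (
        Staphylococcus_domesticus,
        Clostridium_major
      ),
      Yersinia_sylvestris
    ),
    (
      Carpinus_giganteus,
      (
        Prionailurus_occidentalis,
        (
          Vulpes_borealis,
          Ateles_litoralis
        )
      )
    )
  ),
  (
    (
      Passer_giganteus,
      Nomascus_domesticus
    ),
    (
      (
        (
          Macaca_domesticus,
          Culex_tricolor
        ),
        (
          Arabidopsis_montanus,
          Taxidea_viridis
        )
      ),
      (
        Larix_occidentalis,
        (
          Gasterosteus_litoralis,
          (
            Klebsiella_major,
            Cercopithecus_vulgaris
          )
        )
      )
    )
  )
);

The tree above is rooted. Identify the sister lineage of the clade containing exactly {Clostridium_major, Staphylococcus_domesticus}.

Yersinia_sylvestris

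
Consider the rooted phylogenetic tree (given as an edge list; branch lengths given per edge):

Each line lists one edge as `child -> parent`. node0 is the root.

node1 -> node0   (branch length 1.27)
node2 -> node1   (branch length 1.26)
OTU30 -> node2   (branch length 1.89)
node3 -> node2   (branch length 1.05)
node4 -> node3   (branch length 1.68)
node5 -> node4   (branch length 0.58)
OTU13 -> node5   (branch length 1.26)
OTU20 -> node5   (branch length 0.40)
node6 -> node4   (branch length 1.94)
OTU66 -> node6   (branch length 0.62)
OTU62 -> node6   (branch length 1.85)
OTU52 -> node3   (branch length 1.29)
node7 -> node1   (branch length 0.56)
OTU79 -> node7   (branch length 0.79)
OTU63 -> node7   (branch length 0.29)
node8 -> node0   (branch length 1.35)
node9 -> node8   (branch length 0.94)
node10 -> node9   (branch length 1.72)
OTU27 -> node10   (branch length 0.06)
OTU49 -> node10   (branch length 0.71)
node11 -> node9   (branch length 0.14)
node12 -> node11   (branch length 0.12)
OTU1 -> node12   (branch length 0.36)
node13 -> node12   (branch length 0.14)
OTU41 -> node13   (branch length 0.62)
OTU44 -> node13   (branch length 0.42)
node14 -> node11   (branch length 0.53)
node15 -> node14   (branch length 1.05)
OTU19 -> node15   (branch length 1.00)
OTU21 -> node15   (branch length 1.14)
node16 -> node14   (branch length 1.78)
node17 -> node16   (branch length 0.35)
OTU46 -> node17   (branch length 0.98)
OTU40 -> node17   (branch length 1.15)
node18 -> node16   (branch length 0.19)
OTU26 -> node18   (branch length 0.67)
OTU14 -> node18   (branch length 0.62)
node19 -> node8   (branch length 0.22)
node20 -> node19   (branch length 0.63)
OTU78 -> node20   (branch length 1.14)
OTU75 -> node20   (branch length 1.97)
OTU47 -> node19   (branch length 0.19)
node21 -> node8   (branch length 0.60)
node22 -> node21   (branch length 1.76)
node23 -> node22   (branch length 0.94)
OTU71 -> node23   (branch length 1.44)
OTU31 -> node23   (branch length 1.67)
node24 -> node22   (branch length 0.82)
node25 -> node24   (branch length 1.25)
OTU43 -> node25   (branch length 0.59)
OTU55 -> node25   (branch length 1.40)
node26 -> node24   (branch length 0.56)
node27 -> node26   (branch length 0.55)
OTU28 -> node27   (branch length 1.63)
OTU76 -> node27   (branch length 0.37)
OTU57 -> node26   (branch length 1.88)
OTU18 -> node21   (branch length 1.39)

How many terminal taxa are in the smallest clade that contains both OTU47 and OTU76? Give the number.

22

The MRCA of OTU47 and OTU76 is the node subtending (((OTU27,OTU49),((OTU1,(OTU41,OTU44)),((OTU19,OTU21),((OTU46,OTU40),(OTU26,OTU14))))),((OTU78,OTU75),OTU47),(((OTU71,OTU31),((OTU43,OTU55),((OTU28,OTU76),OTU57))),OTU18)).
That clade contains 22 terminal taxa: OTU1, OTU14, OTU18, OTU19, OTU21, OTU26, OTU27, OTU28, OTU31, OTU40, OTU41, OTU43, OTU44, OTU46, OTU47, OTU49, OTU55, OTU57, OTU71, OTU75, OTU76, OTU78.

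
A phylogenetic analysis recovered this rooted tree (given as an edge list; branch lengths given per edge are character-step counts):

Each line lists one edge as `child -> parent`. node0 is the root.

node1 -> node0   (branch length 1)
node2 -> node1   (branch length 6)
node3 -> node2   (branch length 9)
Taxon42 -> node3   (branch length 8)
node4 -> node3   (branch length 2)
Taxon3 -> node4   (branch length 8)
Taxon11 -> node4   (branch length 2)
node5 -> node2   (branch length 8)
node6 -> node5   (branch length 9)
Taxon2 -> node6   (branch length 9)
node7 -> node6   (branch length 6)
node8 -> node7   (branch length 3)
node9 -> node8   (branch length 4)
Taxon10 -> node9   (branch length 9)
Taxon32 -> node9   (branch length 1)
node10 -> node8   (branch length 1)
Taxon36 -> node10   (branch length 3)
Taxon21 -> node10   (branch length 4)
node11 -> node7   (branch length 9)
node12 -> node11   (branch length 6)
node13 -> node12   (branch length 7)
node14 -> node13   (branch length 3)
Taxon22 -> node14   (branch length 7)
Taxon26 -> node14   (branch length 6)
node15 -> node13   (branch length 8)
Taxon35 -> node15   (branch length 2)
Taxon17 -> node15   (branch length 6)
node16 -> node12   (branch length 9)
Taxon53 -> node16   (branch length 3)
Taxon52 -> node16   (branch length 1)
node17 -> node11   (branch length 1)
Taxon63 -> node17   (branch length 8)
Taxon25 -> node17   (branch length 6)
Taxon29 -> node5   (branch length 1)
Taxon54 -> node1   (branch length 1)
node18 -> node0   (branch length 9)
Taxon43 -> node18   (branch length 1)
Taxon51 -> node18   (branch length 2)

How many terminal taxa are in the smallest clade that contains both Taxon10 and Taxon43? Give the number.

The MRCA of Taxon10 and Taxon43 is the root, so the clade is the entire tree.
That clade contains 20 terminal taxa: Taxon10, Taxon11, Taxon17, Taxon2, Taxon21, Taxon22, Taxon25, Taxon26, Taxon29, Taxon3, Taxon32, Taxon35, Taxon36, Taxon42, Taxon43, Taxon51, Taxon52, Taxon53, Taxon54, Taxon63.

20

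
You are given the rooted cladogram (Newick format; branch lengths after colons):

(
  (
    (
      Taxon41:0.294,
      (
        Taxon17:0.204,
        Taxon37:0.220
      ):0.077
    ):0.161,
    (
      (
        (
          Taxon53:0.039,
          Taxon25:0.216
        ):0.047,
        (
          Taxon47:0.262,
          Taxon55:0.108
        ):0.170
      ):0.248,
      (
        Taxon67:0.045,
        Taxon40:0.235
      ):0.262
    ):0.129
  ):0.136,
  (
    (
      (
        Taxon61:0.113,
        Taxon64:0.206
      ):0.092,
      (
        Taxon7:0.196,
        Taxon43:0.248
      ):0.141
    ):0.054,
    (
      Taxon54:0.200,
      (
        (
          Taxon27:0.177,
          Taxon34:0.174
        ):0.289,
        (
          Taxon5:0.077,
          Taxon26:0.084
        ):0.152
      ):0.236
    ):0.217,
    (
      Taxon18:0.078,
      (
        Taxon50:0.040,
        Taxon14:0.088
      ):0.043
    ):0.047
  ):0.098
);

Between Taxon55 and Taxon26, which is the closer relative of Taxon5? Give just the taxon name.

Taxon26

The MRCA of Taxon5 and Taxon26 subtends (Taxon5,Taxon26) (2 taxa).
The MRCA of Taxon5 and Taxon55 is the root, subtending the entire tree (21 taxa).
The first is nested inside the second, so Taxon5 shares a more recent common ancestor with Taxon26.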